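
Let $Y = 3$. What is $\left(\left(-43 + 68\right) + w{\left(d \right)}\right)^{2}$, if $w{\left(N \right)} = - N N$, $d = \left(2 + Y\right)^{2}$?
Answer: $360000$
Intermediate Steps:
$d = 25$ ($d = \left(2 + 3\right)^{2} = 5^{2} = 25$)
$w{\left(N \right)} = - N^{2}$
$\left(\left(-43 + 68\right) + w{\left(d \right)}\right)^{2} = \left(\left(-43 + 68\right) - 25^{2}\right)^{2} = \left(25 - 625\right)^{2} = \left(-600\right)^{2} = 360000$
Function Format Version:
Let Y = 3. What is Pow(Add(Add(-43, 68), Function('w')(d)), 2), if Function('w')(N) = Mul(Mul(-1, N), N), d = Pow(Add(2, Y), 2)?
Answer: 360000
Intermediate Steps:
d = 25 (d = Pow(Add(2, 3), 2) = Pow(5, 2) = 25)
Function('w')(N) = Mul(-1, Pow(N, 2))
Pow(Add(Add(-43, 68), Function('w')(d)), 2) = Pow(Add(Add(-43, 68), Mul(-1, Pow(25, 2))), 2) = Pow(Add(25, Mul(-1, 625)), 2) = Pow(Add(25, -625), 2) = Pow(-600, 2) = 360000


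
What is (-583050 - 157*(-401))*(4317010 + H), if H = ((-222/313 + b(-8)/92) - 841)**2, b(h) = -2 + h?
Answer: -541850024535636547045/207302404 ≈ -2.6138e+12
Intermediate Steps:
H = 146906399045025/207302404 (H = ((-222/313 + (-2 - 8)/92) - 841)**2 = ((-222*1/313 - 10*1/92) - 841)**2 = ((-222/313 - 5/46) - 841)**2 = (-11777/14398 - 841)**2 = (-12120495/14398)**2 = 146906399045025/207302404 ≈ 7.0866e+5)
(-583050 - 157*(-401))*(4317010 + H) = (-583050 - 157*(-401))*(4317010 + 146906399045025/207302404) = (-583050 + 62957)*(1041832950137065/207302404) = -520093*1041832950137065/207302404 = -541850024535636547045/207302404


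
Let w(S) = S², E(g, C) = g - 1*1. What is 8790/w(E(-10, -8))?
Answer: 8790/121 ≈ 72.645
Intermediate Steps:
E(g, C) = -1 + g (E(g, C) = g - 1 = -1 + g)
8790/w(E(-10, -8)) = 8790/((-1 - 10)²) = 8790/((-11)²) = 8790/121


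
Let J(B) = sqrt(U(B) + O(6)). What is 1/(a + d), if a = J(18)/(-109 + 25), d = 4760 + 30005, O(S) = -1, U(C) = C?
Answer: 14429520/501642262799 + 84*sqrt(17)/8527918467583 ≈ 2.8765e-5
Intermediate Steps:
J(B) = sqrt(-1 + B) (J(B) = sqrt(B - 1) = sqrt(-1 + B))
d = 34765
a = -sqrt(17)/84 (a = sqrt(-1 + 18)/(-109 + 25) = sqrt(17)/(-84) = sqrt(17)*(-1/84) = -sqrt(17)/84 ≈ -0.049085)
1/(a + d) = 1/(-sqrt(17)/84 + 34765) = 1/(34765 - sqrt(17)/84)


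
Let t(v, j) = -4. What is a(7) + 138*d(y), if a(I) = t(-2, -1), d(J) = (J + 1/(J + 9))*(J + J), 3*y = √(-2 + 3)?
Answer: 767/21 ≈ 36.524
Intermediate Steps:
y = ⅓ (y = √(-2 + 3)/3 = √1/3 = (⅓)*1 = ⅓ ≈ 0.33333)
d(J) = 2*J*(J + 1/(9 + J)) (d(J) = (J + 1/(9 + J))*(2*J) = 2*J*(J + 1/(9 + J)))
a(I) = -4
a(7) + 138*d(y) = -4 + 138*(2*(⅓)*(1 + (⅓)² + 9*(⅓))/(9 + ⅓)) = -4 + 138*(2*(⅓)*(1 + ⅑ + 3)/(28/3)) = -4 + 138*(2*(⅓)*(3/28)*(37/9)) = -4 + 138*(37/126) = -4 + 851/21 = 767/21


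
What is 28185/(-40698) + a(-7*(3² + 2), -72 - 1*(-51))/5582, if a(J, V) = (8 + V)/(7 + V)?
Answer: -52430293/75725412 ≈ -0.69237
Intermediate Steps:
a(J, V) = (8 + V)/(7 + V)
28185/(-40698) + a(-7*(3² + 2), -72 - 1*(-51))/5582 = 28185/(-40698) + ((8 + (-72 - 1*(-51)))/(7 + (-72 - 1*(-51))))/5582 = 28185*(-1/40698) + ((8 + (-72 + 51))/(7 + (-72 + 51)))*(1/5582) = -9395/13566 + ((8 - 21)/(7 - 21))*(1/5582) = -9395/13566 + (-13/(-14))*(1/5582) = -9395/13566 - 1/14*(-13)*(1/5582) = -9395/13566 + (13/14)*(1/5582) = -9395/13566 + 13/78148 = -52430293/75725412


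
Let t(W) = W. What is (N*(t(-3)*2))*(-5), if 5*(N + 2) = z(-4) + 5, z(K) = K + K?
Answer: -78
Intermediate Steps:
z(K) = 2*K
N = -13/5 (N = -2 + (2*(-4) + 5)/5 = -2 + (-8 + 5)/5 = -2 + (⅕)*(-3) = -2 - ⅗ = -13/5 ≈ -2.6000)
(N*(t(-3)*2))*(-5) = -(-39)*2/5*(-5) = -13/5*(-6)*(-5) = (78/5)*(-5) = -78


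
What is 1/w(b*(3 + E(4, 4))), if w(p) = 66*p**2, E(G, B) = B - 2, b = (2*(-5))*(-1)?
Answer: 1/165000 ≈ 6.0606e-6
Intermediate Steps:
b = 10 (b = -10*(-1) = 10)
E(G, B) = -2 + B
1/w(b*(3 + E(4, 4))) = 1/(66*(10*(3 + (-2 + 4)))**2) = 1/(66*(10*(3 + 2))**2) = 1/(66*(10*5)**2) = 1/(66*50**2) = 1/(66*2500) = 1/165000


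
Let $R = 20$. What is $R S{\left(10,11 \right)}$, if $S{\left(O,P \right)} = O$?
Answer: $200$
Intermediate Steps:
$R S{\left(10,11 \right)} = 20 \cdot 10 = 200$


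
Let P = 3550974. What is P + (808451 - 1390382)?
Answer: 2969043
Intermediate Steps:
P + (808451 - 1390382) = 3550974 + (808451 - 1390382) = 3550974 - 581931 = 2969043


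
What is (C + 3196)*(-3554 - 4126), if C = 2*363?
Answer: -30120960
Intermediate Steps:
C = 726
(C + 3196)*(-3554 - 4126) = (726 + 3196)*(-3554 - 4126) = 3922*(-7680) = -30120960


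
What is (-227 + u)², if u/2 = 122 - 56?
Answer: 9025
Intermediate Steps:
u = 132 (u = 2*(122 - 56) = 2*66 = 132)
(-227 + u)² = (-227 + 132)² = (-95)² = 9025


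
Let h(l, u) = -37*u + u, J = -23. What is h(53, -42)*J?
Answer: -34776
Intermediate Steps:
h(l, u) = -36*u
h(53, -42)*J = -36*(-42)*(-23) = 1512*(-23) = -34776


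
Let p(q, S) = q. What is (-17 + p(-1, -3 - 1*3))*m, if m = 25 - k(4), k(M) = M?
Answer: -378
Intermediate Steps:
m = 21 (m = 25 - 1*4 = 25 - 4 = 21)
(-17 + p(-1, -3 - 1*3))*m = (-17 - 1)*21 = -18*21 = -378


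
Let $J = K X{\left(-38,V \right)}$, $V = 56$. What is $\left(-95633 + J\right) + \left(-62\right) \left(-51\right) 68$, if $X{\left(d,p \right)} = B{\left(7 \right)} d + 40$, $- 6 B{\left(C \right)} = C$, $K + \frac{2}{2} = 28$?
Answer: $121660$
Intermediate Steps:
$K = 27$ ($K = -1 + 28 = 27$)
$B{\left(C \right)} = - \frac{C}{6}$
$X{\left(d,p \right)} = 40 - \frac{7 d}{6}$ ($X{\left(d,p \right)} = \left(- \frac{1}{6}\right) 7 d + 40 = - \frac{7 d}{6} + 40 = 40 - \frac{7 d}{6}$)
$J = 2277$ ($J = 27 \left(40 - - \frac{133}{3}\right) = 27 \left(40 + \frac{133}{3}\right) = 27 \cdot \frac{253}{3} = 2277$)
$\left(-95633 + J\right) + \left(-62\right) \left(-51\right) 68 = \left(-95633 + 2277\right) + \left(-62\right) \left(-51\right) 68 = -93356 + 3162 \cdot 68 = -93356 + 215016 = 121660$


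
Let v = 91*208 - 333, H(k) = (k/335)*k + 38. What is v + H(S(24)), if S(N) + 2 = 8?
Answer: 6242091/335 ≈ 18633.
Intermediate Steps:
S(N) = 6 (S(N) = -2 + 8 = 6)
H(k) = 38 + k**2/335 (H(k) = (k*(1/335))*k + 38 = (k/335)*k + 38 = k**2/335 + 38 = 38 + k**2/335)
v = 18595 (v = 18928 - 333 = 18595)
v + H(S(24)) = 18595 + (38 + (1/335)*6**2) = 18595 + (38 + (1/335)*36) = 18595 + (38 + 36/335) = 18595 + 12766/335 = 6242091/335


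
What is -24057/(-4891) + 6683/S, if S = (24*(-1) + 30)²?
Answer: 33552605/176076 ≈ 190.56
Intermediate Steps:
S = 36 (S = (-24 + 30)² = 6² = 36)
-24057/(-4891) + 6683/S = -24057/(-4891) + 6683/36 = -24057*(-1/4891) + 6683*(1/36) = 24057/4891 + 6683/36 = 33552605/176076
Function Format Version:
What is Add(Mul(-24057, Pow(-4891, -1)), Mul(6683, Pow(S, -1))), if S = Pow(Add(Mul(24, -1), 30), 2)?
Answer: Rational(33552605, 176076) ≈ 190.56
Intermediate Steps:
S = 36 (S = Pow(Add(-24, 30), 2) = Pow(6, 2) = 36)
Add(Mul(-24057, Pow(-4891, -1)), Mul(6683, Pow(S, -1))) = Add(Mul(-24057, Pow(-4891, -1)), Mul(6683, Pow(36, -1))) = Add(Mul(-24057, Rational(-1, 4891)), Mul(6683, Rational(1, 36))) = Add(Rational(24057, 4891), Rational(6683, 36)) = Rational(33552605, 176076)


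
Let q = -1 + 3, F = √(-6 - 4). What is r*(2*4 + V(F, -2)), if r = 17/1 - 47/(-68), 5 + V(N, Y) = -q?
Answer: 1203/68 ≈ 17.691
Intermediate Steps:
F = I*√10 (F = √(-10) = I*√10 ≈ 3.1623*I)
q = 2
V(N, Y) = -7 (V(N, Y) = -5 - 1*2 = -5 - 2 = -7)
r = 1203/68 (r = 17*1 - 47*(-1/68) = 17 + 47/68 = 1203/68 ≈ 17.691)
r*(2*4 + V(F, -2)) = 1203*(2*4 - 7)/68 = 1203*(8 - 7)/68 = (1203/68)*1 = 1203/68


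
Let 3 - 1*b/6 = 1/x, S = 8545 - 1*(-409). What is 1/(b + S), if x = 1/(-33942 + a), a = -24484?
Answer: 1/359528 ≈ 2.7814e-6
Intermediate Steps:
x = -1/58426 (x = 1/(-33942 - 24484) = 1/(-58426) = -1/58426 ≈ -1.7116e-5)
S = 8954 (S = 8545 + 409 = 8954)
b = 350574 (b = 18 - 6/(-1/58426) = 18 - 6*(-58426) = 18 + 350556 = 350574)
1/(b + S) = 1/(350574 + 8954) = 1/359528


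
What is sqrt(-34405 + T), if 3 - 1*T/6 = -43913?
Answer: sqrt(229091) ≈ 478.63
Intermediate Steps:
T = 263496 (T = 18 - 6*(-43913) = 18 + 263478 = 263496)
sqrt(-34405 + T) = sqrt(-34405 + 263496) = sqrt(229091)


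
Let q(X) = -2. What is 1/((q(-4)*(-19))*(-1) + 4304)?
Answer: 1/4266 ≈ 0.00023441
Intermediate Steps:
1/((q(-4)*(-19))*(-1) + 4304) = 1/(-2*(-19)*(-1) + 4304) = 1/(38*(-1) + 4304) = 1/(-38 + 4304) = 1/4266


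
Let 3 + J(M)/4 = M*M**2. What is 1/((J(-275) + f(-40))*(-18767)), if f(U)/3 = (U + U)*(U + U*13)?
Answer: 1/1558657752904 ≈ 6.4158e-13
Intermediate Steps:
J(M) = -12 + 4*M**3 (J(M) = -12 + 4*(M*M**2) = -12 + 4*M**3)
f(U) = 84*U**2 (f(U) = 3*((U + U)*(U + U*13)) = 3*((2*U)*(U + 13*U)) = 3*((2*U)*(14*U)) = 3*(28*U**2) = 84*U**2)
1/((J(-275) + f(-40))*(-18767)) = 1/(((-12 + 4*(-275)**3) + 84*(-40)**2)*(-18767)) = -1/18767/((-12 + 4*(-20796875)) + 84*1600) = -1/18767/((-12 - 83187500) + 134400) = -1/18767/(-83187512 + 134400) = -1/18767/(-83053112) = -1/83053112*(-1/18767) = 1/1558657752904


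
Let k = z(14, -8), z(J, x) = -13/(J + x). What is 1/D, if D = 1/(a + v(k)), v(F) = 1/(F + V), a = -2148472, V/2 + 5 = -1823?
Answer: -47156811934/21949 ≈ -2.1485e+6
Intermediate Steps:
V = -3656 (V = -10 + 2*(-1823) = -10 - 3646 = -3656)
k = -13/6 (k = -13/(14 - 8) = -13/6 ≈ -2.1667)
v(F) = 1/(-3656 + F) (v(F) = 1/(F - 3656) = 1/(-3656 + F))
D = -21949/47156811934 (D = 1/(-2148472 + 1/(-3656 - 13/6)) = 1/(-2148472 + 1/(-21949/6)) = 1/(-2148472 - 6/21949) = 1/(-47156811934/21949) = -21949/47156811934 ≈ -4.6545e-7)
1/D = 1/(-21949/47156811934) = -47156811934/21949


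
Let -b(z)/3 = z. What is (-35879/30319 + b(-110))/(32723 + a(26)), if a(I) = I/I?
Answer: 9969391/992158956 ≈ 0.010048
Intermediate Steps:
b(z) = -3*z
a(I) = 1
(-35879/30319 + b(-110))/(32723 + a(26)) = (-35879/30319 - 3*(-110))/(32723 + 1) = (-35879*1/30319 + 330)/32724 = (-35879/30319 + 330)*(1/32724) = (9969391/30319)*(1/32724) = 9969391/992158956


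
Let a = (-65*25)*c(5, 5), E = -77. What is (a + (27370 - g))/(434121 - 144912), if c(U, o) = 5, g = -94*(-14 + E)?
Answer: 10691/289209 ≈ 0.036966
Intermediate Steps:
g = 8554 (g = -94*(-14 - 77) = -94*(-91) = 8554)
a = -8125 (a = -65*25*5 = -1625*5 = -8125)
(a + (27370 - g))/(434121 - 144912) = (-8125 + (27370 - 1*8554))/(434121 - 144912) = (-8125 + (27370 - 8554))/289209 = (-8125 + 18816)*(1/289209) = 10691*(1/289209) = 10691/289209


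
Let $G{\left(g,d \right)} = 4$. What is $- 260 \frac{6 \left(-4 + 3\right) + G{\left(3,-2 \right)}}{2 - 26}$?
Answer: $- \frac{65}{3} \approx -21.667$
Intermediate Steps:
$- 260 \frac{6 \left(-4 + 3\right) + G{\left(3,-2 \right)}}{2 - 26} = - 260 \frac{6 \left(-4 + 3\right) + 4}{2 - 26} = - 260 \frac{6 \left(-1\right) + 4}{-24} = - 260 \left(-6 + 4\right) \left(- \frac{1}{24}\right) = - 260 \left(\left(-2\right) \left(- \frac{1}{24}\right)\right) = \left(-260\right) \frac{1}{12} = - \frac{65}{3}$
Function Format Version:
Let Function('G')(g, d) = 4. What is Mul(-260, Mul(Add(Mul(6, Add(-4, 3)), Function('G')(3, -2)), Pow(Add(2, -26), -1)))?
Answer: Rational(-65, 3) ≈ -21.667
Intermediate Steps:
Mul(-260, Mul(Add(Mul(6, Add(-4, 3)), Function('G')(3, -2)), Pow(Add(2, -26), -1))) = Mul(-260, Mul(Add(Mul(6, Add(-4, 3)), 4), Pow(Add(2, -26), -1))) = Mul(-260, Mul(Add(Mul(6, -1), 4), Pow(-24, -1))) = Mul(-260, Mul(Add(-6, 4), Rational(-1, 24))) = Mul(-260, Mul(-2, Rational(-1, 24))) = Mul(-260, Rational(1, 12)) = Rational(-65, 3)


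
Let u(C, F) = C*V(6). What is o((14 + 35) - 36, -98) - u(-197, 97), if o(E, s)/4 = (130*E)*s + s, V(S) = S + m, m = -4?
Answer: -662478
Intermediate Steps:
V(S) = -4 + S (V(S) = S - 4 = -4 + S)
u(C, F) = 2*C (u(C, F) = C*(-4 + 6) = C*2 = 2*C)
o(E, s) = 4*s + 520*E*s (o(E, s) = 4*((130*E)*s + s) = 4*(130*E*s + s) = 4*(s + 130*E*s) = 4*s + 520*E*s)
o((14 + 35) - 36, -98) - u(-197, 97) = 4*(-98)*(1 + 130*((14 + 35) - 36)) - 2*(-197) = 4*(-98)*(1 + 130*(49 - 36)) - 1*(-394) = 4*(-98)*(1 + 130*13) + 394 = 4*(-98)*(1 + 1690) + 394 = 4*(-98)*1691 + 394 = -662872 + 394 = -662478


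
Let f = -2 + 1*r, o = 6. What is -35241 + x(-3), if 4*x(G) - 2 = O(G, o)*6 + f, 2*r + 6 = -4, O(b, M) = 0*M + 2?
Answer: -140957/4 ≈ -35239.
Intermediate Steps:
O(b, M) = 2 (O(b, M) = 0 + 2 = 2)
r = -5 (r = -3 + (½)*(-4) = -3 - 2 = -5)
f = -7 (f = -2 + 1*(-5) = -2 - 5 = -7)
x(G) = 7/4 (x(G) = ½ + (2*6 - 7)/4 = ½ + (12 - 7)/4 = ½ + (¼)*5 = ½ + 5/4 = 7/4)
-35241 + x(-3) = -35241 + 7/4 = -140957/4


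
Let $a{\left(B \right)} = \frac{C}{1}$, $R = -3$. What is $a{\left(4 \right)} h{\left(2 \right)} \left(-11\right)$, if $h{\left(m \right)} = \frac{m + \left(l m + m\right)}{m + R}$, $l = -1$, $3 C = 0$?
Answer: $0$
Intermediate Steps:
$C = 0$ ($C = \frac{1}{3} \cdot 0 = 0$)
$a{\left(B \right)} = 0$ ($a{\left(B \right)} = \frac{0}{1} = 0 \cdot 1 = 0$)
$h{\left(m \right)} = \frac{m}{-3 + m}$ ($h{\left(m \right)} = \frac{m + \left(- m + m\right)}{m - 3} = \frac{m + 0}{-3 + m} = \frac{m}{-3 + m}$)
$a{\left(4 \right)} h{\left(2 \right)} \left(-11\right) = 0 \frac{2}{-3 + 2} \left(-11\right) = 0 \frac{2}{-1} \left(-11\right) = 0 \cdot 2 \left(-1\right) \left(-11\right) = 0 \left(-2\right) \left(-11\right) = 0 \left(-11\right) = 0$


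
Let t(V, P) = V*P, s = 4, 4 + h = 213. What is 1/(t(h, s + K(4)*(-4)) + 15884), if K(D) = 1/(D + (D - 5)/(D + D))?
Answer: 31/511632 ≈ 6.0590e-5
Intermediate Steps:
h = 209 (h = -4 + 213 = 209)
K(D) = 1/(D + (-5 + D)/(2*D)) (K(D) = 1/(D + (-5 + D)/((2*D))) = 1/(D + (-5 + D)*(1/(2*D))) = 1/(D + (-5 + D)/(2*D)))
t(V, P) = P*V
1/(t(h, s + K(4)*(-4)) + 15884) = 1/((4 + (2*4/(-5 + 4 + 2*4²))*(-4))*209 + 15884) = 1/((4 + (2*4/(-5 + 4 + 2*16))*(-4))*209 + 15884) = 1/((4 + (2*4/(-5 + 4 + 32))*(-4))*209 + 15884) = 1/((4 + (2*4/31)*(-4))*209 + 15884) = 1/((4 + (2*4*(1/31))*(-4))*209 + 15884) = 1/((4 + (8/31)*(-4))*209 + 15884) = 1/((4 - 32/31)*209 + 15884) = 1/((92/31)*209 + 15884) = 1/(19228/31 + 15884) = 1/(511632/31) = 31/511632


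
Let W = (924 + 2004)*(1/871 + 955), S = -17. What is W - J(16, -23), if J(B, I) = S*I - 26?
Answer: 2435210053/871 ≈ 2.7959e+6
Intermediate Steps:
J(B, I) = -26 - 17*I (J(B, I) = -17*I - 26 = -26 - 17*I)
W = 2435527968/871 (W = 2928*(1/871 + 955) = 2928*(831806/871) = 2435527968/871 ≈ 2.7962e+6)
W - J(16, -23) = 2435527968/871 - (-26 - 17*(-23)) = 2435527968/871 - (-26 + 391) = 2435527968/871 - 1*365 = 2435527968/871 - 365 = 2435210053/871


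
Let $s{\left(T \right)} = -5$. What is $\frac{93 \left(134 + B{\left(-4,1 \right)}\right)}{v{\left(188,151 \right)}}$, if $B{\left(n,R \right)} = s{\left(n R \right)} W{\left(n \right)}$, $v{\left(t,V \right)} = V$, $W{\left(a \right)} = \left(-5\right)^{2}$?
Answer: $\frac{837}{151} \approx 5.543$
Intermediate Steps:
$W{\left(a \right)} = 25$
$B{\left(n,R \right)} = -125$ ($B{\left(n,R \right)} = \left(-5\right) 25 = -125$)
$\frac{93 \left(134 + B{\left(-4,1 \right)}\right)}{v{\left(188,151 \right)}} = \frac{93 \left(134 - 125\right)}{151} = 93 \cdot 9 \cdot \frac{1}{151} = 837 \cdot \frac{1}{151} = \frac{837}{151}$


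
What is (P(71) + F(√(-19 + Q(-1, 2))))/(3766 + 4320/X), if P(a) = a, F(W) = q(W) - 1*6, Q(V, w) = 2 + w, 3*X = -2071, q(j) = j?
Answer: 134615/7786426 + 2071*I*√15/7786426 ≈ 0.017288 + 0.0010301*I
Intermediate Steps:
X = -2071/3 (X = (⅓)*(-2071) = -2071/3 ≈ -690.33)
F(W) = -6 + W (F(W) = W - 1*6 = W - 6 = -6 + W)
(P(71) + F(√(-19 + Q(-1, 2))))/(3766 + 4320/X) = (71 + (-6 + √(-19 + (2 + 2))))/(3766 + 4320/(-2071/3)) = (71 + (-6 + √(-19 + 4)))/(3766 + 4320*(-3/2071)) = (71 + (-6 + √(-15)))/(3766 - 12960/2071) = (71 + (-6 + I*√15))/(7786426/2071) = (65 + I*√15)*(2071/7786426) = 134615/7786426 + 2071*I*√15/7786426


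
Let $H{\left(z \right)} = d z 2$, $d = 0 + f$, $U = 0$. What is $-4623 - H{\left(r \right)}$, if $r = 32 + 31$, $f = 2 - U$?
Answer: $-4875$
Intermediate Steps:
$f = 2$ ($f = 2 - 0 = 2 + 0 = 2$)
$d = 2$ ($d = 0 + 2 = 2$)
$r = 63$
$H{\left(z \right)} = 4 z$ ($H{\left(z \right)} = 2 z 2 = 4 z$)
$-4623 - H{\left(r \right)} = -4623 - 4 \cdot 63 = -4623 - 252 = -4875$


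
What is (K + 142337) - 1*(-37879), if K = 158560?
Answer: 338776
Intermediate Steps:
(K + 142337) - 1*(-37879) = (158560 + 142337) - 1*(-37879) = 300897 + 37879 = 338776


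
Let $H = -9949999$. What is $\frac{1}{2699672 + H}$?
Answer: $- \frac{1}{7250327} \approx -1.3792 \cdot 10^{-7}$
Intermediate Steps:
$\frac{1}{2699672 + H} = \frac{1}{2699672 - 9949999} = \frac{1}{-7250327} = - \frac{1}{7250327}$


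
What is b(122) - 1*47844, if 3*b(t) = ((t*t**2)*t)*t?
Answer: 27026938100/3 ≈ 9.0090e+9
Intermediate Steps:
b(t) = t**5/3 (b(t) = (((t*t**2)*t)*t)/3 = ((t**3*t)*t)/3 = (t**4*t)/3 = t**5/3)
b(122) - 1*47844 = (1/3)*122**5 - 1*47844 = (1/3)*27027081632 - 47844 = 27027081632/3 - 47844 = 27026938100/3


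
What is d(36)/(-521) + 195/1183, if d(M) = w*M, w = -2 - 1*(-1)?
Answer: 11091/47411 ≈ 0.23393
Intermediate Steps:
w = -1 (w = -2 + 1 = -1)
d(M) = -M
d(36)/(-521) + 195/1183 = -1*36/(-521) + 195/1183 = -36*(-1/521) + 195*(1/1183) = 36/521 + 15/91 = 11091/47411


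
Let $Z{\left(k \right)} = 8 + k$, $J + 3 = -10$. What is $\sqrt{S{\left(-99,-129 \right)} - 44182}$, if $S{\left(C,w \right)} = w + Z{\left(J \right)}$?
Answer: $6 i \sqrt{1231} \approx 210.51 i$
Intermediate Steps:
$J = -13$ ($J = -3 - 10 = -13$)
$S{\left(C,w \right)} = -5 + w$ ($S{\left(C,w \right)} = w + \left(8 - 13\right) = w - 5 = -5 + w$)
$\sqrt{S{\left(-99,-129 \right)} - 44182} = \sqrt{\left(-5 - 129\right) - 44182} = \sqrt{-134 - 44182} = \sqrt{-44316} = 6 i \sqrt{1231}$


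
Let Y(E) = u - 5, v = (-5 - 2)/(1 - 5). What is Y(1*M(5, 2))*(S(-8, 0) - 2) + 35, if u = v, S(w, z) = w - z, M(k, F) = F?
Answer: 135/2 ≈ 67.500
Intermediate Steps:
v = 7/4 (v = -7/(-4) = -7*(-1/4) = 7/4 ≈ 1.7500)
u = 7/4 ≈ 1.7500
Y(E) = -13/4 (Y(E) = 7/4 - 5 = -13/4)
Y(1*M(5, 2))*(S(-8, 0) - 2) + 35 = -13*((-8 - 1*0) - 2)/4 + 35 = -13*((-8 + 0) - 2)/4 + 35 = -13*(-8 - 2)/4 + 35 = -13/4*(-10) + 35 = 65/2 + 35 = 135/2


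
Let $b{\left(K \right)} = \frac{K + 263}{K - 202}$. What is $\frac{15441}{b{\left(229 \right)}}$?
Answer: $\frac{138969}{164} \approx 847.37$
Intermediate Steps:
$b{\left(K \right)} = \frac{263 + K}{-202 + K}$
$\frac{15441}{b{\left(229 \right)}} = \frac{15441}{\frac{1}{-202 + 229} \left(263 + 229\right)} = \frac{15441}{\frac{1}{27} \cdot 492} = \frac{15441}{\frac{164}{9}} = 15441 \cdot \frac{9}{164} = \frac{138969}{164}$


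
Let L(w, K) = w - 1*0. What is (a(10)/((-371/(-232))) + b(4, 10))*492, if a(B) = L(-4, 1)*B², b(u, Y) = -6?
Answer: -46752792/371 ≈ -1.2602e+5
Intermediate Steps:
L(w, K) = w (L(w, K) = w + 0 = w)
a(B) = -4*B²
(a(10)/((-371/(-232))) + b(4, 10))*492 = ((-4*10²)/((-371/(-232))) - 6)*492 = ((-4*100)/((-371*(-1/232))) - 6)*492 = (-400/371/232 - 6)*492 = (-400*232/371 - 6)*492 = (-92800/371 - 6)*492 = -95026/371*492 = -46752792/371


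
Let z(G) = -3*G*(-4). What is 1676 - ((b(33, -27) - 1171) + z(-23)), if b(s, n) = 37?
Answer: 3086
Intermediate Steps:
z(G) = 12*G
1676 - ((b(33, -27) - 1171) + z(-23)) = 1676 - ((37 - 1171) + 12*(-23)) = 1676 - (-1134 - 276) = 1676 - 1*(-1410) = 1676 + 1410 = 3086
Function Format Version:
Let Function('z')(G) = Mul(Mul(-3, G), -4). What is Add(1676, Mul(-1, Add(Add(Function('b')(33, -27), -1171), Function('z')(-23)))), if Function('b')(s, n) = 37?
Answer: 3086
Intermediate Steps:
Function('z')(G) = Mul(12, G)
Add(1676, Mul(-1, Add(Add(Function('b')(33, -27), -1171), Function('z')(-23)))) = Add(1676, Mul(-1, Add(Add(37, -1171), Mul(12, -23)))) = Add(1676, Mul(-1, Add(-1134, -276))) = Add(1676, Mul(-1, -1410)) = Add(1676, 1410) = 3086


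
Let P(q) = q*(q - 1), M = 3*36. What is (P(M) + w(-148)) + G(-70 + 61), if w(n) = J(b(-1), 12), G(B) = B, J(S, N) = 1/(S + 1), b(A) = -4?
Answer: 34640/3 ≈ 11547.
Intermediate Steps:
J(S, N) = 1/(1 + S)
w(n) = -⅓ (w(n) = 1/(1 - 4) = 1/(-3) = -⅓)
M = 108
P(q) = q*(-1 + q)
(P(M) + w(-148)) + G(-70 + 61) = (108*(-1 + 108) - ⅓) + (-70 + 61) = (108*107 - ⅓) - 9 = (11556 - ⅓) - 9 = 34667/3 - 9 = 34640/3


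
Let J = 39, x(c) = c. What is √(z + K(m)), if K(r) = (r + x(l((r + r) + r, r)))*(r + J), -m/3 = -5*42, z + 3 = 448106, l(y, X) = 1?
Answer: √870242 ≈ 932.87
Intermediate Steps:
z = 448103 (z = -3 + 448106 = 448103)
m = 630 (m = -(-15)*42 = -3*(-210) = 630)
K(r) = (1 + r)*(39 + r) (K(r) = (r + 1)*(r + 39) = (1 + r)*(39 + r))
√(z + K(m)) = √(448103 + (39 + 630² + 40*630)) = √(448103 + (39 + 396900 + 25200)) = √(448103 + 422139) = √870242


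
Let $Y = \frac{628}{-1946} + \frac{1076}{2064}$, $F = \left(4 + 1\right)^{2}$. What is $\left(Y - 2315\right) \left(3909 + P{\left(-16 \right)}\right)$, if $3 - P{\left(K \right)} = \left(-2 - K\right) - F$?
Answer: $- \frac{4559262374561}{502068} \approx -9.081 \cdot 10^{6}$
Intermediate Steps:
$F = 25$ ($F = 5^{2} = 25$)
$P{\left(K \right)} = 30 + K$ ($P{\left(K \right)} = 3 - \left(\left(-2 - K\right) - 25\right) = 3 - \left(-27 - K\right) = 3 + \left(27 + K\right) = 30 + K$)
$Y = \frac{99713}{502068}$ ($Y = 628 \left(- \frac{1}{1946}\right) + 1076 \cdot \frac{1}{2064} = - \frac{314}{973} + \frac{269}{516} = \frac{99713}{502068} \approx 0.1986$)
$\left(Y - 2315\right) \left(3909 + P{\left(-16 \right)}\right) = \left(\frac{99713}{502068} - 2315\right) \left(3909 + \left(30 - 16\right)\right) = - \frac{1162187707 \left(3909 + 14\right)}{502068} = \left(- \frac{1162187707}{502068}\right) 3923 = - \frac{4559262374561}{502068}$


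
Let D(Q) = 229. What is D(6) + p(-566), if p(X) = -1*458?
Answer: -229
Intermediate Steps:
p(X) = -458
D(6) + p(-566) = 229 - 458 = -229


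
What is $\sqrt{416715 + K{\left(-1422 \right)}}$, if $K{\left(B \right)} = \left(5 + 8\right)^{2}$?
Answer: $2 \sqrt{104221} \approx 645.67$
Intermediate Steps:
$K{\left(B \right)} = 169$ ($K{\left(B \right)} = 13^{2} = 169$)
$\sqrt{416715 + K{\left(-1422 \right)}} = \sqrt{416715 + 169} = \sqrt{416884} = 2 \sqrt{104221}$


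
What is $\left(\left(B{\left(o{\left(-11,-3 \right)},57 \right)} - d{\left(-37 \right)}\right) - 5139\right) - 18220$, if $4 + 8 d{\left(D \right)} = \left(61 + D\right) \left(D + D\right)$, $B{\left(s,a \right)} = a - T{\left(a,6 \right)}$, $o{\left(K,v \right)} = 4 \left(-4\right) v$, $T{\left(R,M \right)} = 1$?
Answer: $- \frac{46161}{2} \approx -23081.0$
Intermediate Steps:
$o{\left(K,v \right)} = - 16 v$
$B{\left(s,a \right)} = -1 + a$ ($B{\left(s,a \right)} = a - 1 = -1 + a$)
$d{\left(D \right)} = - \frac{1}{2} + \frac{D \left(61 + D\right)}{4}$ ($d{\left(D \right)} = - \frac{1}{2} + \frac{\left(61 + D\right) \left(D + D\right)}{8} = - \frac{1}{2} + \frac{\left(61 + D\right) 2 D}{8} = - \frac{1}{2} + \frac{2 D \left(61 + D\right)}{8} = - \frac{1}{2} + \frac{D \left(61 + D\right)}{4}$)
$\left(\left(B{\left(o{\left(-11,-3 \right)},57 \right)} - d{\left(-37 \right)}\right) - 5139\right) - 18220 = \left(\left(\left(-1 + 57\right) - \left(- \frac{1}{2} + \frac{\left(-37\right)^{2}}{4} + \frac{61}{4} \left(-37\right)\right)\right) - 5139\right) - 18220 = \left(\left(56 - \left(- \frac{1}{2} + \frac{1}{4} \cdot 1369 - \frac{2257}{4}\right)\right) - 5139\right) - 18220 = \left(\left(56 - \left(- \frac{1}{2} + \frac{1369}{4} - \frac{2257}{4}\right)\right) - 5139\right) - 18220 = \left(\left(56 - - \frac{445}{2}\right) - 5139\right) - 18220 = \left(\left(56 + \frac{445}{2}\right) - 5139\right) - 18220 = \left(\frac{557}{2} - 5139\right) - 18220 = - \frac{9721}{2} - 18220 = - \frac{46161}{2}$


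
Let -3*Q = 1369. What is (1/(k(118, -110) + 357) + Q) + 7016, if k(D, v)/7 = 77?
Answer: 17632387/2688 ≈ 6559.7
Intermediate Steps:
k(D, v) = 539 (k(D, v) = 7*77 = 539)
Q = -1369/3 (Q = -⅓*1369 = -1369/3 ≈ -456.33)
(1/(k(118, -110) + 357) + Q) + 7016 = (1/(539 + 357) - 1369/3) + 7016 = (1/896 - 1369/3) + 7016 = -1226621/2688 + 7016 = 17632387/2688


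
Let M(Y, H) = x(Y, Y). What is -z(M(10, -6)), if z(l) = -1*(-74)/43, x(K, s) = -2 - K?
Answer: -74/43 ≈ -1.7209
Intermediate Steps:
M(Y, H) = -2 - Y
z(l) = 74/43 (z(l) = 74*(1/43) = 74/43)
-z(M(10, -6)) = -1*74/43 = -74/43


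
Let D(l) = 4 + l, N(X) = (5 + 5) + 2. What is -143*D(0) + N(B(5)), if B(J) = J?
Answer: -560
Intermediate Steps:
N(X) = 12 (N(X) = 10 + 2 = 12)
-143*D(0) + N(B(5)) = -143*(4 + 0) + 12 = -143*4 + 12 = -572 + 12 = -560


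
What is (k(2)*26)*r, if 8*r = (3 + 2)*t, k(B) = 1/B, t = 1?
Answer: 65/8 ≈ 8.1250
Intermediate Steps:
r = 5/8 (r = ((3 + 2)*1)/8 = (5*1)/8 = (⅛)*5 = 5/8 ≈ 0.62500)
(k(2)*26)*r = (26/2)*(5/8) = ((½)*26)*(5/8) = 13*(5/8) = 65/8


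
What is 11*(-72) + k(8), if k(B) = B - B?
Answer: -792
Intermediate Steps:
k(B) = 0
11*(-72) + k(8) = 11*(-72) + 0 = -792 + 0 = -792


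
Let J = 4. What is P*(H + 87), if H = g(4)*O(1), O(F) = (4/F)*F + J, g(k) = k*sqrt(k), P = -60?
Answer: -9060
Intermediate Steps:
g(k) = k**(3/2)
O(F) = 8 (O(F) = (4/F)*F + 4 = 4 + 4 = 8)
H = 64 (H = 4**(3/2)*8 = 8*8 = 64)
P*(H + 87) = -60*(64 + 87) = -60*151 = -9060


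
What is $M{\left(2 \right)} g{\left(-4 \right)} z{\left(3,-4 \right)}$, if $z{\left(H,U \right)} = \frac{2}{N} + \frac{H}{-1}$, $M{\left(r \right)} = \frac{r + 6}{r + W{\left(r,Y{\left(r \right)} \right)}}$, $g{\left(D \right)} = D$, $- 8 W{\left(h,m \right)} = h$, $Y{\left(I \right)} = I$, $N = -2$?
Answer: $\frac{512}{7} \approx 73.143$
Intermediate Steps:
$W{\left(h,m \right)} = - \frac{h}{8}$
$M{\left(r \right)} = \frac{8 \left(6 + r\right)}{7 r}$ ($M{\left(r \right)} = \frac{r + 6}{r - \frac{r}{8}} = \frac{6 + r}{\frac{7}{8} r} = \left(6 + r\right) \frac{8}{7 r} = \frac{8 \left(6 + r\right)}{7 r}$)
$z{\left(H,U \right)} = -1 - H$ ($z{\left(H,U \right)} = \frac{2}{-2} + \frac{H}{-1} = 2 \left(- \frac{1}{2}\right) + H \left(-1\right) = -1 - H$)
$M{\left(2 \right)} g{\left(-4 \right)} z{\left(3,-4 \right)} = \frac{8 \left(6 + 2\right)}{7 \cdot 2} \left(-4\right) \left(-1 - 3\right) = \frac{8}{7} \cdot \frac{1}{2} \cdot 8 \left(-4\right) \left(-1 - 3\right) = \frac{32}{7} \left(-4\right) \left(-4\right) = \left(- \frac{128}{7}\right) \left(-4\right) = \frac{512}{7}$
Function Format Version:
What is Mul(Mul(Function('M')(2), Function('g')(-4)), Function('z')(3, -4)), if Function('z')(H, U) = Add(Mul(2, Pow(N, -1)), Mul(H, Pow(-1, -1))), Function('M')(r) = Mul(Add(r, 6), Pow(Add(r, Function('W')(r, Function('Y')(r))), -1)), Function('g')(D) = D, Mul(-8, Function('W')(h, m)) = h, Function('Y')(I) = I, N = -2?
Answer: Rational(512, 7) ≈ 73.143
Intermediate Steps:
Function('W')(h, m) = Mul(Rational(-1, 8), h)
Function('M')(r) = Mul(Rational(8, 7), Pow(r, -1), Add(6, r)) (Function('M')(r) = Mul(Add(r, 6), Pow(Add(r, Mul(Rational(-1, 8), r)), -1)) = Mul(Add(6, r), Pow(Mul(Rational(7, 8), r), -1)) = Mul(Add(6, r), Mul(Rational(8, 7), Pow(r, -1))) = Mul(Rational(8, 7), Pow(r, -1), Add(6, r)))
Function('z')(H, U) = Add(-1, Mul(-1, H)) (Function('z')(H, U) = Add(Mul(2, Pow(-2, -1)), Mul(H, Pow(-1, -1))) = Add(Mul(2, Rational(-1, 2)), Mul(H, -1)) = Add(-1, Mul(-1, H)))
Mul(Mul(Function('M')(2), Function('g')(-4)), Function('z')(3, -4)) = Mul(Mul(Mul(Rational(8, 7), Pow(2, -1), Add(6, 2)), -4), Add(-1, Mul(-1, 3))) = Mul(Mul(Mul(Rational(8, 7), Rational(1, 2), 8), -4), Add(-1, -3)) = Mul(Mul(Rational(32, 7), -4), -4) = Mul(Rational(-128, 7), -4) = Rational(512, 7)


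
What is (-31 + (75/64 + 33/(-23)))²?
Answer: 2117748361/2166784 ≈ 977.37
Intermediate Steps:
(-31 + (75/64 + 33/(-23)))² = (-31 + (75*(1/64) + 33*(-1/23)))² = (-31 + (75/64 - 33/23))² = (-31 - 387/1472)² = (-46019/1472)² = 2117748361/2166784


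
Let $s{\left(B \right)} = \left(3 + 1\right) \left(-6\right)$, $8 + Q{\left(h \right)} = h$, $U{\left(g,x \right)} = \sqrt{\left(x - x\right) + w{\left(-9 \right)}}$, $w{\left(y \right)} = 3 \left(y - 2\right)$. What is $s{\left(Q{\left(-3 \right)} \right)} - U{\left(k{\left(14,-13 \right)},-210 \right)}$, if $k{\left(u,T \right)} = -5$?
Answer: $-24 - i \sqrt{33} \approx -24.0 - 5.7446 i$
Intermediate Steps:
$w{\left(y \right)} = -6 + 3 y$ ($w{\left(y \right)} = 3 \left(-2 + y\right) = -6 + 3 y$)
$U{\left(g,x \right)} = i \sqrt{33}$ ($U{\left(g,x \right)} = \sqrt{\left(x - x\right) + \left(-6 + 3 \left(-9\right)\right)} = \sqrt{0 - 33} = \sqrt{-33} = i \sqrt{33}$)
$Q{\left(h \right)} = -8 + h$
$s{\left(B \right)} = -24$ ($s{\left(B \right)} = 4 \left(-6\right) = -24$)
$s{\left(Q{\left(-3 \right)} \right)} - U{\left(k{\left(14,-13 \right)},-210 \right)} = -24 - i \sqrt{33}$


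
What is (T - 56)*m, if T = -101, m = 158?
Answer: -24806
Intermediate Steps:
(T - 56)*m = (-101 - 56)*158 = -157*158 = -24806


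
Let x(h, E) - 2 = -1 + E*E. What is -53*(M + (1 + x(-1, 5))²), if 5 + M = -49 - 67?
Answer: -32224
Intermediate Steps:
x(h, E) = 1 + E² (x(h, E) = 2 + (-1 + E*E) = 2 + (-1 + E²) = 1 + E²)
M = -121 (M = -5 + (-49 - 67) = -5 - 116 = -121)
-53*(M + (1 + x(-1, 5))²) = -53*(-121 + (1 + (1 + 5²))²) = -53*(-121 + (1 + (1 + 25))²) = -53*(-121 + (1 + 26)²) = -53*(-121 + 27²) = -53*(-121 + 729) = -53*608 = -32224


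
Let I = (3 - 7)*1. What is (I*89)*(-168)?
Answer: 59808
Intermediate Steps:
I = -4 (I = -4*1 = -4)
(I*89)*(-168) = -4*89*(-168) = -356*(-168) = 59808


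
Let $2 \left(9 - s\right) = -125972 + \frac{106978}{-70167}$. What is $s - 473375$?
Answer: $- \frac{28795079971}{70167} \approx -4.1038 \cdot 10^{5}$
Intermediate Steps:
$s = \frac{4420223654}{70167}$ ($s = 9 - \frac{-125972 + \frac{106978}{-70167}}{2} = 9 - \frac{-125972 + 106978 \left(- \frac{1}{70167}\right)}{2} = 9 - \frac{-125972 - \frac{106978}{70167}}{2} = 9 - - \frac{4419592151}{70167} = 9 + \frac{4419592151}{70167} = \frac{4420223654}{70167} \approx 62996.0$)
$s - 473375 = \frac{4420223654}{70167} - 473375 = - \frac{28795079971}{70167}$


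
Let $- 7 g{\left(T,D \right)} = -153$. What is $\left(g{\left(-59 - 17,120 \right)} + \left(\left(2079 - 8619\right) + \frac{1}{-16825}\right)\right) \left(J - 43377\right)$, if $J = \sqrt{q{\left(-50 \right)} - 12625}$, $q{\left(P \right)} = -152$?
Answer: $\frac{33299407330314}{117775} - \frac{767674282 i \sqrt{12777}}{117775} \approx 2.8274 \cdot 10^{8} - 7.3678 \cdot 10^{5} i$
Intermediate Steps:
$g{\left(T,D \right)} = \frac{153}{7}$ ($g{\left(T,D \right)} = \left(- \frac{1}{7}\right) \left(-153\right) = \frac{153}{7}$)
$J = i \sqrt{12777}$ ($J = \sqrt{-152 - 12625} = \sqrt{-12777} = i \sqrt{12777} \approx 113.04 i$)
$\left(g{\left(-59 - 17,120 \right)} + \left(\left(2079 - 8619\right) + \frac{1}{-16825}\right)\right) \left(J - 43377\right) = \left(\frac{153}{7} + \left(\left(2079 - 8619\right) + \frac{1}{-16825}\right)\right) \left(i \sqrt{12777} - 43377\right) = \left(\frac{153}{7} - \frac{110035501}{16825}\right) \left(-43377 + i \sqrt{12777}\right) = - \frac{767674282 \left(-43377 + i \sqrt{12777}\right)}{117775} = \frac{33299407330314}{117775} - \frac{767674282 i \sqrt{12777}}{117775}$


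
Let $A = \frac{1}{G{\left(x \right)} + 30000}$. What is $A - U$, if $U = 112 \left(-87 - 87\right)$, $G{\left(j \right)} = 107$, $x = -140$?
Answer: $\frac{586725217}{30107} \approx 19488.0$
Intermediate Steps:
$A = \frac{1}{30107}$ ($A = \frac{1}{107 + 30000} = \frac{1}{30107} \approx 3.3215 \cdot 10^{-5}$)
$U = -19488$ ($U = 112 \left(-174\right) = -19488$)
$A - U = \frac{1}{30107} - -19488 = \frac{1}{30107} + 19488 = \frac{586725217}{30107}$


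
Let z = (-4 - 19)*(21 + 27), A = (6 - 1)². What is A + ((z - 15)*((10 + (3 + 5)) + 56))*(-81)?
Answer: 6707311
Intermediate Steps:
A = 25 (A = 5² = 25)
z = -1104 (z = -23*48 = -1104)
A + ((z - 15)*((10 + (3 + 5)) + 56))*(-81) = 25 + ((-1104 - 15)*((10 + (3 + 5)) + 56))*(-81) = 25 - 1119*((10 + 8) + 56)*(-81) = 25 - 1119*(18 + 56)*(-81) = 25 - 1119*74*(-81) = 25 - 82806*(-81) = 25 + 6707286 = 6707311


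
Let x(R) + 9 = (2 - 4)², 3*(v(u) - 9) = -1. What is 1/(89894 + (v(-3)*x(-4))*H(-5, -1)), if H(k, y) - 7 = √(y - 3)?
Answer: 201579/18059613896 + 195*I/18059613896 ≈ 1.1162e-5 + 1.0798e-8*I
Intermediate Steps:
v(u) = 26/3 (v(u) = 9 + (⅓)*(-1) = 9 - ⅓ = 26/3)
H(k, y) = 7 + √(-3 + y) (H(k, y) = 7 + √(y - 3) = 7 + √(-3 + y))
x(R) = -5 (x(R) = -9 + (2 - 4)² = -9 + (-2)² = -9 + 4 = -5)
1/(89894 + (v(-3)*x(-4))*H(-5, -1)) = 1/(89894 + ((26/3)*(-5))*(7 + √(-3 - 1))) = 1/(89894 - 130*(7 + √(-4))/3) = 1/(89894 - 130*(7 + 2*I)/3) = 1/(89894 + (-910/3 - 260*I/3)) = 1/(268772/3 - 260*I/3) = 9*(268772/3 + 260*I/3)/72238455584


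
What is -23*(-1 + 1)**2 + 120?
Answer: 120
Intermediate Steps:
-23*(-1 + 1)**2 + 120 = -23*0**2 + 120 = -23*0 + 120 = 0 + 120 = 120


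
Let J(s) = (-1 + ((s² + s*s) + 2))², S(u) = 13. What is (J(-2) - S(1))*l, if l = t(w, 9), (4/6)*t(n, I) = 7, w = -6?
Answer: 714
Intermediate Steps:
t(n, I) = 21/2 (t(n, I) = (3/2)*7 = 21/2)
J(s) = (1 + 2*s²)² (J(s) = (-1 + ((s² + s²) + 2))² = (-1 + (2*s² + 2))² = (-1 + (2 + 2*s²))² = (1 + 2*s²)²)
l = 21/2 ≈ 10.500
(J(-2) - S(1))*l = ((1 + 2*(-2)²)² - 1*13)*(21/2) = ((1 + 2*4)² - 13)*(21/2) = ((1 + 8)² - 13)*(21/2) = (9² - 13)*(21/2) = (81 - 13)*(21/2) = 68*(21/2) = 714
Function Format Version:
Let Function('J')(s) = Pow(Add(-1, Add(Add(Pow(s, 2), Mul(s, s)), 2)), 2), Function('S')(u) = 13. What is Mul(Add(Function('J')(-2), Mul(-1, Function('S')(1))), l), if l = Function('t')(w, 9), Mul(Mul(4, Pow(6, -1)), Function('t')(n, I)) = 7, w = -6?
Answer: 714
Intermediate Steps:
Function('t')(n, I) = Rational(21, 2) (Function('t')(n, I) = Mul(Rational(3, 2), 7) = Rational(21, 2))
Function('J')(s) = Pow(Add(1, Mul(2, Pow(s, 2))), 2) (Function('J')(s) = Pow(Add(-1, Add(Add(Pow(s, 2), Pow(s, 2)), 2)), 2) = Pow(Add(-1, Add(Mul(2, Pow(s, 2)), 2)), 2) = Pow(Add(-1, Add(2, Mul(2, Pow(s, 2)))), 2) = Pow(Add(1, Mul(2, Pow(s, 2))), 2))
l = Rational(21, 2) ≈ 10.500
Mul(Add(Function('J')(-2), Mul(-1, Function('S')(1))), l) = Mul(Add(Pow(Add(1, Mul(2, Pow(-2, 2))), 2), Mul(-1, 13)), Rational(21, 2)) = Mul(Add(Pow(Add(1, Mul(2, 4)), 2), -13), Rational(21, 2)) = Mul(Add(Pow(Add(1, 8), 2), -13), Rational(21, 2)) = Mul(Add(Pow(9, 2), -13), Rational(21, 2)) = Mul(Add(81, -13), Rational(21, 2)) = Mul(68, Rational(21, 2)) = 714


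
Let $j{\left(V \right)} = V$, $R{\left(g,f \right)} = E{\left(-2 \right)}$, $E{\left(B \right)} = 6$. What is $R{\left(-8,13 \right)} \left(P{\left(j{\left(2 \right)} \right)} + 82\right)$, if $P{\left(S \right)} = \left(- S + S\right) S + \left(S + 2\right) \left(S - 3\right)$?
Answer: $468$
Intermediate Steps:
$R{\left(g,f \right)} = 6$
$P{\left(S \right)} = \left(-3 + S\right) \left(2 + S\right)$ ($P{\left(S \right)} = 0 S + \left(2 + S\right) \left(-3 + S\right) = 0 + \left(-3 + S\right) \left(2 + S\right) = \left(-3 + S\right) \left(2 + S\right)$)
$R{\left(-8,13 \right)} \left(P{\left(j{\left(2 \right)} \right)} + 82\right) = 6 \left(\left(-6 + 2^{2} - 2\right) + 82\right) = 6 \left(\left(-6 + 4 - 2\right) + 82\right) = 6 \left(-4 + 82\right) = 6 \cdot 78 = 468$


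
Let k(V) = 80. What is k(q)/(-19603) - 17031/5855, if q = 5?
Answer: -334327093/114775565 ≈ -2.9129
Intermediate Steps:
k(q)/(-19603) - 17031/5855 = 80/(-19603) - 17031/5855 = 80*(-1/19603) - 17031*1/5855 = -80/19603 - 17031/5855 = -334327093/114775565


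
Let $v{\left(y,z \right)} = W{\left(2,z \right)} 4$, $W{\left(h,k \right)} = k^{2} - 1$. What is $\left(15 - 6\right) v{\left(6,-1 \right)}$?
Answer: $0$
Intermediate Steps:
$W{\left(h,k \right)} = -1 + k^{2}$ ($W{\left(h,k \right)} = k^{2} - 1 = -1 + k^{2}$)
$v{\left(y,z \right)} = -4 + 4 z^{2}$ ($v{\left(y,z \right)} = \left(-1 + z^{2}\right) 4 = -4 + 4 z^{2}$)
$\left(15 - 6\right) v{\left(6,-1 \right)} = \left(15 - 6\right) \left(-4 + 4 \left(-1\right)^{2}\right) = 9 \left(-4 + 4 \cdot 1\right) = 9 \left(-4 + 4\right) = 9 \cdot 0 = 0$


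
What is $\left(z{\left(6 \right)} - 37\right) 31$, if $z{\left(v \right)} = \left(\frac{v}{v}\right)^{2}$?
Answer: $-1116$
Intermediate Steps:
$z{\left(v \right)} = 1$ ($z{\left(v \right)} = 1^{2} = 1$)
$\left(z{\left(6 \right)} - 37\right) 31 = \left(1 - 37\right) 31 = \left(-36\right) 31 = -1116$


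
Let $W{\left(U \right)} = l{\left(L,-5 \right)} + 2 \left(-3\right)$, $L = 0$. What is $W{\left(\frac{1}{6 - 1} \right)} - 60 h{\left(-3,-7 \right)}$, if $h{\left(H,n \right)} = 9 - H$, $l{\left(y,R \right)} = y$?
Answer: $-726$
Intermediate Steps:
$W{\left(U \right)} = -6$ ($W{\left(U \right)} = 0 + 2 \left(-3\right) = 0 - 6 = -6$)
$W{\left(\frac{1}{6 - 1} \right)} - 60 h{\left(-3,-7 \right)} = -6 - 60 \left(9 - -3\right) = -6 - 60 \left(9 + 3\right) = -6 - 720 = -726$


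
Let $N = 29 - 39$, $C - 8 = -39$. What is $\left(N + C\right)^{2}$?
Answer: $1681$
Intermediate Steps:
$C = -31$ ($C = 8 - 39 = -31$)
$N = -10$ ($N = 29 - 39 = -10$)
$\left(N + C\right)^{2} = \left(-10 - 31\right)^{2} = \left(-41\right)^{2} = 1681$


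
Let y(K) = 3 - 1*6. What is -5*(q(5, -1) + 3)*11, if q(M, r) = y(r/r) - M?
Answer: 275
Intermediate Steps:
y(K) = -3 (y(K) = 3 - 6 = -3)
q(M, r) = -3 - M
-5*(q(5, -1) + 3)*11 = -5*((-3 - 1*5) + 3)*11 = -5*((-3 - 5) + 3)*11 = -5*(-8 + 3)*11 = -5*(-5)*11 = 25*11 = 275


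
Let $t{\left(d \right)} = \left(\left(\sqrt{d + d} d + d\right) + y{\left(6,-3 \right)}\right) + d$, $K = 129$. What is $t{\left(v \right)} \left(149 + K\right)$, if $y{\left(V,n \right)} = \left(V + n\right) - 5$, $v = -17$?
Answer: $-10008 - 4726 i \sqrt{34} \approx -10008.0 - 27557.0 i$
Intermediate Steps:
$y{\left(V,n \right)} = -5 + V + n$
$t{\left(d \right)} = -2 + 2 d + \sqrt{2} d^{\frac{3}{2}}$ ($t{\left(d \right)} = \left(\left(\sqrt{d + d} d + d\right) - 2\right) + d = \left(\left(\sqrt{2 d} d + d\right) - 2\right) + d = \left(\left(\sqrt{2} \sqrt{d} d + d\right) - 2\right) + d = \left(\left(\sqrt{2} d^{\frac{3}{2}} + d\right) - 2\right) + d = \left(\left(d + \sqrt{2} d^{\frac{3}{2}}\right) - 2\right) + d = \left(-2 + d + \sqrt{2} d^{\frac{3}{2}}\right) + d = -2 + 2 d + \sqrt{2} d^{\frac{3}{2}}$)
$t{\left(v \right)} \left(149 + K\right) = \left(-2 + 2 \left(-17\right) + \sqrt{2} \left(-17\right)^{\frac{3}{2}}\right) \left(149 + 129\right) = \left(-2 - 34 + \sqrt{2} \left(- 17 i \sqrt{17}\right)\right) 278 = \left(-2 - 34 - 17 i \sqrt{34}\right) 278 = \left(-36 - 17 i \sqrt{34}\right) 278 = -10008 - 4726 i \sqrt{34}$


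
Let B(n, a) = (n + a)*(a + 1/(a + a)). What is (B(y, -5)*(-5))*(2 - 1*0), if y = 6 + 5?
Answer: 306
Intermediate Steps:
y = 11
B(n, a) = (a + n)*(a + 1/(2*a))
(B(y, -5)*(-5))*(2 - 1*0) = ((½ + (-5)² - 5*11 + (½)*11/(-5))*(-5))*(2 - 1*0) = ((½ + 25 - 55 + (½)*11*(-⅕))*(-5))*(2 + 0) = ((½ + 25 - 55 - 11/10)*(-5))*2 = -153/5*(-5)*2 = 153*2 = 306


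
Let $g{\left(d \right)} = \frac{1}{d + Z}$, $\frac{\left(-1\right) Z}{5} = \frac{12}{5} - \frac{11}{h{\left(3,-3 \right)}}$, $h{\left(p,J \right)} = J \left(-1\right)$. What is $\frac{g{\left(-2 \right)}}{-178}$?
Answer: $- \frac{3}{2314} \approx -0.0012965$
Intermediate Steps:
$h{\left(p,J \right)} = - J$
$Z = \frac{19}{3}$ ($Z = - 5 \left(\frac{12}{5} - \frac{11}{\left(-1\right) \left(-3\right)}\right) = - 5 \left(12 \cdot \frac{1}{5} - \frac{11}{3}\right) = - 5 \left(\frac{12}{5} - \frac{11}{3}\right) = \left(-5\right) \left(- \frac{19}{15}\right) = \frac{19}{3} \approx 6.3333$)
$g{\left(d \right)} = \frac{1}{\frac{19}{3} + d}$ ($g{\left(d \right)} = \frac{1}{d + \frac{19}{3}} = \frac{1}{\frac{19}{3} + d}$)
$\frac{g{\left(-2 \right)}}{-178} = \frac{3 \frac{1}{19 + 3 \left(-2\right)}}{-178} = \frac{3}{19 - 6} \left(- \frac{1}{178}\right) = \frac{3}{13} \left(- \frac{1}{178}\right) = - \frac{3}{2314}$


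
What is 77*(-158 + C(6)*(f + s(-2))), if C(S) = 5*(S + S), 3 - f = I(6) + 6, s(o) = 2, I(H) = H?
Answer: -44506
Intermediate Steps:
f = -9 (f = 3 - (6 + 6) = 3 - 1*12 = 3 - 12 = -9)
C(S) = 10*S (C(S) = 5*(2*S) = 10*S)
77*(-158 + C(6)*(f + s(-2))) = 77*(-158 + (10*6)*(-9 + 2)) = 77*(-158 + 60*(-7)) = 77*(-158 - 420) = 77*(-578) = -44506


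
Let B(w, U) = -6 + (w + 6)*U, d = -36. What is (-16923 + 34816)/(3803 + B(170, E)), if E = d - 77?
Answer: -17893/16091 ≈ -1.1120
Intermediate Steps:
E = -113 (E = -36 - 77 = -113)
B(w, U) = -6 + U*(6 + w) (B(w, U) = -6 + (6 + w)*U = -6 + U*(6 + w))
(-16923 + 34816)/(3803 + B(170, E)) = (-16923 + 34816)/(3803 + (-6 + 6*(-113) - 113*170)) = 17893/(3803 + (-6 - 678 - 19210)) = 17893/(3803 - 19894) = 17893/(-16091) = 17893*(-1/16091) = -17893/16091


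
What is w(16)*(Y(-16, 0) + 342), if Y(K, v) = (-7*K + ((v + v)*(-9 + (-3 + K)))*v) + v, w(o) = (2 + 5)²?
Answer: 22246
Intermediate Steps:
w(o) = 49 (w(o) = 7² = 49)
Y(K, v) = v - 7*K + 2*v²*(-12 + K) (Y(K, v) = (-7*K + ((2*v)*(-12 + K))*v) + v = (-7*K + (2*v*(-12 + K))*v) + v = (-7*K + 2*v²*(-12 + K)) + v = v - 7*K + 2*v²*(-12 + K))
w(16)*(Y(-16, 0) + 342) = 49*((0 - 24*0² - 7*(-16) + 2*(-16)*0²) + 342) = 49*((0 - 24*0 + 112 + 2*(-16)*0) + 342) = 49*((0 + 0 + 112 + 0) + 342) = 49*(112 + 342) = 49*454 = 22246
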